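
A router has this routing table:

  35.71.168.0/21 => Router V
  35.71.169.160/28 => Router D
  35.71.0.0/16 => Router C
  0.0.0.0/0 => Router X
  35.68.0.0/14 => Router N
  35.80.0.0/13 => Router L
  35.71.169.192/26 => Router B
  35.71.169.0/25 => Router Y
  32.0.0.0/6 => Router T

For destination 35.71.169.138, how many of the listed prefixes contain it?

5

Prefixes containing 35.71.169.138:
  0.0.0.0/0 (default, matches everything)
  32.0.0.0/6 (32.0.0.0 - 35.255.255.255)
  35.68.0.0/14 (35.68.0.0 - 35.71.255.255)
  35.71.0.0/16 (35.71.0.0 - 35.71.255.255)
  35.71.168.0/21 (35.71.168.0 - 35.71.175.255)
Total matching entries: 5.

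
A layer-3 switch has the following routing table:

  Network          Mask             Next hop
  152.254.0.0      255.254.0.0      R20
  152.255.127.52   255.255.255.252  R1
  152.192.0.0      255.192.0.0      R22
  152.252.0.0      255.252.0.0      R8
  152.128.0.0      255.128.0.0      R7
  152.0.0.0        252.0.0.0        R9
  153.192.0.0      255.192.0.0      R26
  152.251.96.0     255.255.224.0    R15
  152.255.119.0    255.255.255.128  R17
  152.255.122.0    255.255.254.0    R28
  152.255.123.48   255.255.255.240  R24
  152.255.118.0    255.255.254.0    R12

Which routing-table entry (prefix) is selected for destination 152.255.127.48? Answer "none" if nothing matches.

Entries matching 152.255.127.48:
  152.0.0.0/6 (152.0.0.0 - 155.255.255.255)
  152.128.0.0/9 (152.128.0.0 - 152.255.255.255)
  152.192.0.0/10 (152.192.0.0 - 152.255.255.255)
  152.252.0.0/14 (152.252.0.0 - 152.255.255.255)
  152.254.0.0/15 (152.254.0.0 - 152.255.255.255)
Most specific is 152.254.0.0/15.

152.254.0.0/15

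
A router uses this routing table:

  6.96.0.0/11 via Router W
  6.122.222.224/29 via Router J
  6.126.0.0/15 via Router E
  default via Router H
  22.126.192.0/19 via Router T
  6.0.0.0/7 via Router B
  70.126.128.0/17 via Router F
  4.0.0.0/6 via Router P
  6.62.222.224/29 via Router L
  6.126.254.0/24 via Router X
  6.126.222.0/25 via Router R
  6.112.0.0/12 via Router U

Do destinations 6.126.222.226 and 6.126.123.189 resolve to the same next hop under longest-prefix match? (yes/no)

6.126.222.226: longest match 6.126.0.0/15 -> Router E
6.126.123.189: longest match 6.126.0.0/15 -> Router E

yes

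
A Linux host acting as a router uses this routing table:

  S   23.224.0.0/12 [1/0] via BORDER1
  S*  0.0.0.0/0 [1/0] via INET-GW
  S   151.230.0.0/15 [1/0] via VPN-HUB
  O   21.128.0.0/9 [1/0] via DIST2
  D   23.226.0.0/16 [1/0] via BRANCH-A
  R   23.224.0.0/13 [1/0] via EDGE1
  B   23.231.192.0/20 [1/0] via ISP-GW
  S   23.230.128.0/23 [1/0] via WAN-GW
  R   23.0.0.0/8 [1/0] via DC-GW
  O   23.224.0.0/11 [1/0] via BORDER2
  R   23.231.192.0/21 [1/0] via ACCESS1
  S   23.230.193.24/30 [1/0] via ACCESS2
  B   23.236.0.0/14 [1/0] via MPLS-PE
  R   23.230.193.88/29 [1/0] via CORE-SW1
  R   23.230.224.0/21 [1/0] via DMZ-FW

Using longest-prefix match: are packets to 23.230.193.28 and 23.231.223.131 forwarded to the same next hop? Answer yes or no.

yes

23.230.193.28: longest match 23.224.0.0/13 -> EDGE1
23.231.223.131: longest match 23.224.0.0/13 -> EDGE1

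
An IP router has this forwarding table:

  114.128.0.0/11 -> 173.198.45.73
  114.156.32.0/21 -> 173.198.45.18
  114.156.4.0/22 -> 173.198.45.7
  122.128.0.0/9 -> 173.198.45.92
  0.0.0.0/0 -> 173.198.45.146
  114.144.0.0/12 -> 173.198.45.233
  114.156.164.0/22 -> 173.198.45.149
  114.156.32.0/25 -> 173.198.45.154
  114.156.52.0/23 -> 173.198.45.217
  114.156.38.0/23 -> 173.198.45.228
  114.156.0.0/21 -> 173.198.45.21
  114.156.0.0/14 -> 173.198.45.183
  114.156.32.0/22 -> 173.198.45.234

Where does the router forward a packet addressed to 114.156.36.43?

173.198.45.18

Routes whose prefix contains 114.156.36.43:
  0.0.0.0/0 (default, matches everything) -> 173.198.45.146
  114.128.0.0/11 (114.128.0.0 - 114.159.255.255) -> 173.198.45.73
  114.144.0.0/12 (114.144.0.0 - 114.159.255.255) -> 173.198.45.233
  114.156.0.0/14 (114.156.0.0 - 114.159.255.255) -> 173.198.45.183
  114.156.32.0/21 (114.156.32.0 - 114.156.39.255) -> 173.198.45.18
More-specific entries that do NOT match:
  114.156.32.0/25 (114.156.32.0 - 114.156.32.127) does not contain 114.156.36.43
  114.156.52.0/23 (114.156.52.0 - 114.156.53.255) does not contain 114.156.36.43
  114.156.38.0/23 (114.156.38.0 - 114.156.39.255) does not contain 114.156.36.43
  114.156.4.0/22 (114.156.4.0 - 114.156.7.255) does not contain 114.156.36.43
  114.156.164.0/22 (114.156.164.0 - 114.156.167.255) does not contain 114.156.36.43
  114.156.32.0/22 (114.156.32.0 - 114.156.35.255) does not contain 114.156.36.43
Longest matching prefix is /21 -> next hop 173.198.45.18.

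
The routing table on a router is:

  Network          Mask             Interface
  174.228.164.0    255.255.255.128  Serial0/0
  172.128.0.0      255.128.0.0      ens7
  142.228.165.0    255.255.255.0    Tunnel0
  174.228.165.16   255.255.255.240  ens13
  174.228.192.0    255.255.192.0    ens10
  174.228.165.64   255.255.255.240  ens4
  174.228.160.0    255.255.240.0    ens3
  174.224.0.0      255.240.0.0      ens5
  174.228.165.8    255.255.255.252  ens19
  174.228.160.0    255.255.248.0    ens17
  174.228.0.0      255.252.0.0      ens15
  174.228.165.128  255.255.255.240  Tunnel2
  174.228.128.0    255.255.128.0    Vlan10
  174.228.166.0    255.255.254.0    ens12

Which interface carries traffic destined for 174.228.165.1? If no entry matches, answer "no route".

ens17

Routes whose prefix contains 174.228.165.1:
  174.224.0.0/12 (174.224.0.0 - 174.239.255.255) -> ens5
  174.228.0.0/14 (174.228.0.0 - 174.231.255.255) -> ens15
  174.228.128.0/17 (174.228.128.0 - 174.228.255.255) -> Vlan10
  174.228.160.0/20 (174.228.160.0 - 174.228.175.255) -> ens3
  174.228.160.0/21 (174.228.160.0 - 174.228.167.255) -> ens17
More-specific entries that do NOT match:
  174.228.165.8/30 (174.228.165.8 - 174.228.165.11) does not contain 174.228.165.1
  174.228.165.16/28 (174.228.165.16 - 174.228.165.31) does not contain 174.228.165.1
  174.228.165.64/28 (174.228.165.64 - 174.228.165.79) does not contain 174.228.165.1
  174.228.165.128/28 (174.228.165.128 - 174.228.165.143) does not contain 174.228.165.1
  174.228.164.0/25 (174.228.164.0 - 174.228.164.127) does not contain 174.228.165.1
  142.228.165.0/24 (142.228.165.0 - 142.228.165.255) does not contain 174.228.165.1
  174.228.166.0/23 (174.228.166.0 - 174.228.167.255) does not contain 174.228.165.1
Longest matching prefix is /21 -> interface ens17.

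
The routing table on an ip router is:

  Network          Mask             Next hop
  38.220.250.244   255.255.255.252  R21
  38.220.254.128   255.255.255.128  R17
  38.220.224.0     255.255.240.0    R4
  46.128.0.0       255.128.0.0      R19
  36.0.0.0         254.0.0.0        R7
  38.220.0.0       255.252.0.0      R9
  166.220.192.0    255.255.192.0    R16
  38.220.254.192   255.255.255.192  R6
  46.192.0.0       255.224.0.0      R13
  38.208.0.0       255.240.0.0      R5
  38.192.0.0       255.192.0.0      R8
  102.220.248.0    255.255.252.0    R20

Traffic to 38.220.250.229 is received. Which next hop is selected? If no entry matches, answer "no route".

R9

Routes whose prefix contains 38.220.250.229:
  38.192.0.0/10 (38.192.0.0 - 38.255.255.255) -> R8
  38.208.0.0/12 (38.208.0.0 - 38.223.255.255) -> R5
  38.220.0.0/14 (38.220.0.0 - 38.223.255.255) -> R9
More-specific entries that do NOT match:
  38.220.250.244/30 (38.220.250.244 - 38.220.250.247) does not contain 38.220.250.229
  38.220.254.192/26 (38.220.254.192 - 38.220.254.255) does not contain 38.220.250.229
  38.220.254.128/25 (38.220.254.128 - 38.220.254.255) does not contain 38.220.250.229
  102.220.248.0/22 (102.220.248.0 - 102.220.251.255) does not contain 38.220.250.229
  38.220.224.0/20 (38.220.224.0 - 38.220.239.255) does not contain 38.220.250.229
  166.220.192.0/18 (166.220.192.0 - 166.220.255.255) does not contain 38.220.250.229
Longest matching prefix is /14 -> next hop R9.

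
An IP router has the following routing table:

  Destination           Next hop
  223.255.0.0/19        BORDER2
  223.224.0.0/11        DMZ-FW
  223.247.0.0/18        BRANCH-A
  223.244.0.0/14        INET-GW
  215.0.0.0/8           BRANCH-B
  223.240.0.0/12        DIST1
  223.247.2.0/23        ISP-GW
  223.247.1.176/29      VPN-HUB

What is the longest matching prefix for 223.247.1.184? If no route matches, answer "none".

Entries matching 223.247.1.184:
  223.224.0.0/11 (223.224.0.0 - 223.255.255.255)
  223.240.0.0/12 (223.240.0.0 - 223.255.255.255)
  223.244.0.0/14 (223.244.0.0 - 223.247.255.255)
  223.247.0.0/18 (223.247.0.0 - 223.247.63.255)
Most specific is 223.247.0.0/18.

223.247.0.0/18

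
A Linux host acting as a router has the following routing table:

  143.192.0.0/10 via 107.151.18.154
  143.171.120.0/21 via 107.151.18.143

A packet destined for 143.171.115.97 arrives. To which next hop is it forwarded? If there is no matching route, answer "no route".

No entry's prefix contains 143.171.115.97; there is no default route.

no route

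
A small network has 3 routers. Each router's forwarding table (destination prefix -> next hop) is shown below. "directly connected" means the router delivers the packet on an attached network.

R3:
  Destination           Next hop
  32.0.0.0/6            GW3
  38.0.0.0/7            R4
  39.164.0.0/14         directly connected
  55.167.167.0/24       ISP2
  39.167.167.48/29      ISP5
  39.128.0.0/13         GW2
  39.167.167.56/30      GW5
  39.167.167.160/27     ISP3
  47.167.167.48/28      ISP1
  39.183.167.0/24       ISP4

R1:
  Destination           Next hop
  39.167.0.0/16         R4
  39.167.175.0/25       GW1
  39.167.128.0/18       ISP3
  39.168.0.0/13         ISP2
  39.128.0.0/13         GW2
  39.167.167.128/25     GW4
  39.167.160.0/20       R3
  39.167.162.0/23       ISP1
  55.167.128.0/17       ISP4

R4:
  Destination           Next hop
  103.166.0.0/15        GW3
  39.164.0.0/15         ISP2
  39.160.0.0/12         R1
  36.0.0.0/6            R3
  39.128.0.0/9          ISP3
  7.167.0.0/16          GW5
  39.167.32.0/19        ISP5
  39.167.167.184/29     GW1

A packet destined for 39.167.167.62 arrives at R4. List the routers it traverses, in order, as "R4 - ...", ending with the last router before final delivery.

R4 - R1 - R3

At R4: longest match for 39.167.167.62 is 39.160.0.0/12 -> R1
At R1: longest match for 39.167.167.62 is 39.167.160.0/20 -> R3
At R3: longest match for 39.167.167.62 is 39.164.0.0/14 -> directly connected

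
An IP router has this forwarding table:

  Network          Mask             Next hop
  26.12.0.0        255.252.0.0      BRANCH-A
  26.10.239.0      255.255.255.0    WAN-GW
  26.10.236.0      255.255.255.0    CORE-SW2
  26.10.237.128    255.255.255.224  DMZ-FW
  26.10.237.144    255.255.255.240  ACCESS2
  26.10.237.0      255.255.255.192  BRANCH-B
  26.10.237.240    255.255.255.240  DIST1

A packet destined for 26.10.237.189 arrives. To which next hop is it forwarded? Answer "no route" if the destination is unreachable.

no route

No entry's prefix contains 26.10.237.189; there is no default route.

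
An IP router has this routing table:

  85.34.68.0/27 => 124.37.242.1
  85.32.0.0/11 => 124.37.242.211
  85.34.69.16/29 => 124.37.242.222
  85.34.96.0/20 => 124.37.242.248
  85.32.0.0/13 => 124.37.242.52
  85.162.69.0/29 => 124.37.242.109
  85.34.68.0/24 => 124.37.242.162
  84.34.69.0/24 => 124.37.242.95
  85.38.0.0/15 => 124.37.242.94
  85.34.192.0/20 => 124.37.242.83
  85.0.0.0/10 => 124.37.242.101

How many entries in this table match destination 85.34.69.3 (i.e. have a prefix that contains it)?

Prefixes containing 85.34.69.3:
  85.0.0.0/10 (85.0.0.0 - 85.63.255.255)
  85.32.0.0/11 (85.32.0.0 - 85.63.255.255)
  85.32.0.0/13 (85.32.0.0 - 85.39.255.255)
Total matching entries: 3.

3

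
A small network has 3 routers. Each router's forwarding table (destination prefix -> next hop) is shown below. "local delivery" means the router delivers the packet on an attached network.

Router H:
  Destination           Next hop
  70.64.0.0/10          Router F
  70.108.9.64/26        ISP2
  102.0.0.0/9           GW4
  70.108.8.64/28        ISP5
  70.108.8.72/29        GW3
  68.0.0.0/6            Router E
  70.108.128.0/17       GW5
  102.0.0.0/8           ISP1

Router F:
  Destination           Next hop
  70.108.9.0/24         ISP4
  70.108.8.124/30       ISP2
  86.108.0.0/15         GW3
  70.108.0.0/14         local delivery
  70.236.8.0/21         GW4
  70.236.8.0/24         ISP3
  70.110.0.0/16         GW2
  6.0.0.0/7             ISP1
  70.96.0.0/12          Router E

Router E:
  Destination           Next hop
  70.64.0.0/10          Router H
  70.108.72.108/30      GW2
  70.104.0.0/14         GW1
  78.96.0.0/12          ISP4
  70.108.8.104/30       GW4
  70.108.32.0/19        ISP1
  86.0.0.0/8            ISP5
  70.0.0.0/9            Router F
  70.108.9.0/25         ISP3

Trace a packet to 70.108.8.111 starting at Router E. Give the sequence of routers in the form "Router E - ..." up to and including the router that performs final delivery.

At Router E: longest match for 70.108.8.111 is 70.64.0.0/10 -> Router H
At Router H: longest match for 70.108.8.111 is 70.64.0.0/10 -> Router F
At Router F: longest match for 70.108.8.111 is 70.108.0.0/14 -> local delivery

Router E - Router H - Router F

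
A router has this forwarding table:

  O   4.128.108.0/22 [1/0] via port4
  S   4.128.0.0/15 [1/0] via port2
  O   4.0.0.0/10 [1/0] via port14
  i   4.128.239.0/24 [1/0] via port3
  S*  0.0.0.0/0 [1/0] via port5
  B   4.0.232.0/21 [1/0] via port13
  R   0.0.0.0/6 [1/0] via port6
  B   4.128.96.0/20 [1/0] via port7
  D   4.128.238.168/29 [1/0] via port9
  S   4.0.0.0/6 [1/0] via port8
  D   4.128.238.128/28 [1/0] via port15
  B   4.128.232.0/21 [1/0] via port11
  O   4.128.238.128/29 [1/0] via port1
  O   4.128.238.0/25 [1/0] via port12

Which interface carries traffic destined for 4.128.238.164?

port11

Routes whose prefix contains 4.128.238.164:
  0.0.0.0/0 (default, matches everything) -> port5
  4.0.0.0/6 (4.0.0.0 - 7.255.255.255) -> port8
  4.128.0.0/15 (4.128.0.0 - 4.129.255.255) -> port2
  4.128.232.0/21 (4.128.232.0 - 4.128.239.255) -> port11
More-specific entries that do NOT match:
  4.128.238.168/29 (4.128.238.168 - 4.128.238.175) does not contain 4.128.238.164
  4.128.238.128/29 (4.128.238.128 - 4.128.238.135) does not contain 4.128.238.164
  4.128.238.128/28 (4.128.238.128 - 4.128.238.143) does not contain 4.128.238.164
  4.128.238.0/25 (4.128.238.0 - 4.128.238.127) does not contain 4.128.238.164
  4.128.239.0/24 (4.128.239.0 - 4.128.239.255) does not contain 4.128.238.164
  4.128.108.0/22 (4.128.108.0 - 4.128.111.255) does not contain 4.128.238.164
Longest matching prefix is /21 -> interface port11.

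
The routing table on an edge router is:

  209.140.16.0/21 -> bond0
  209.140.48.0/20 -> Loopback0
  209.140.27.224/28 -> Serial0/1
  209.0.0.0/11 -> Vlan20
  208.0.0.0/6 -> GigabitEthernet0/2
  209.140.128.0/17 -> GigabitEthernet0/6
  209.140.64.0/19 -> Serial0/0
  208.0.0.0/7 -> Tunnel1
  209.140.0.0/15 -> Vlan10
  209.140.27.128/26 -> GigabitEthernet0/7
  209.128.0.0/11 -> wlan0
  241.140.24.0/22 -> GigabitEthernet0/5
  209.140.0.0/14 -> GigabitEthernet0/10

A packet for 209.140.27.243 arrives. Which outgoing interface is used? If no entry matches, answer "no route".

Routes whose prefix contains 209.140.27.243:
  208.0.0.0/6 (208.0.0.0 - 211.255.255.255) -> GigabitEthernet0/2
  208.0.0.0/7 (208.0.0.0 - 209.255.255.255) -> Tunnel1
  209.128.0.0/11 (209.128.0.0 - 209.159.255.255) -> wlan0
  209.140.0.0/14 (209.140.0.0 - 209.143.255.255) -> GigabitEthernet0/10
  209.140.0.0/15 (209.140.0.0 - 209.141.255.255) -> Vlan10
More-specific entries that do NOT match:
  209.140.27.224/28 (209.140.27.224 - 209.140.27.239) does not contain 209.140.27.243
  209.140.27.128/26 (209.140.27.128 - 209.140.27.191) does not contain 209.140.27.243
  241.140.24.0/22 (241.140.24.0 - 241.140.27.255) does not contain 209.140.27.243
  209.140.16.0/21 (209.140.16.0 - 209.140.23.255) does not contain 209.140.27.243
  209.140.48.0/20 (209.140.48.0 - 209.140.63.255) does not contain 209.140.27.243
  209.140.64.0/19 (209.140.64.0 - 209.140.95.255) does not contain 209.140.27.243
  209.140.128.0/17 (209.140.128.0 - 209.140.255.255) does not contain 209.140.27.243
Longest matching prefix is /15 -> interface Vlan10.

Vlan10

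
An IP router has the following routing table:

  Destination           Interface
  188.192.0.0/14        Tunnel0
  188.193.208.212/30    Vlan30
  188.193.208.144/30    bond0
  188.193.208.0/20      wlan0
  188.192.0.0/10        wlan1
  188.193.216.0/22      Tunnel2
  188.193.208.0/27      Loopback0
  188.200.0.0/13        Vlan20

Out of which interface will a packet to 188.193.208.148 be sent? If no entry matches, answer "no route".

Routes whose prefix contains 188.193.208.148:
  188.192.0.0/10 (188.192.0.0 - 188.255.255.255) -> wlan1
  188.192.0.0/14 (188.192.0.0 - 188.195.255.255) -> Tunnel0
  188.193.208.0/20 (188.193.208.0 - 188.193.223.255) -> wlan0
More-specific entries that do NOT match:
  188.193.208.212/30 (188.193.208.212 - 188.193.208.215) does not contain 188.193.208.148
  188.193.208.144/30 (188.193.208.144 - 188.193.208.147) does not contain 188.193.208.148
  188.193.208.0/27 (188.193.208.0 - 188.193.208.31) does not contain 188.193.208.148
  188.193.216.0/22 (188.193.216.0 - 188.193.219.255) does not contain 188.193.208.148
Longest matching prefix is /20 -> interface wlan0.

wlan0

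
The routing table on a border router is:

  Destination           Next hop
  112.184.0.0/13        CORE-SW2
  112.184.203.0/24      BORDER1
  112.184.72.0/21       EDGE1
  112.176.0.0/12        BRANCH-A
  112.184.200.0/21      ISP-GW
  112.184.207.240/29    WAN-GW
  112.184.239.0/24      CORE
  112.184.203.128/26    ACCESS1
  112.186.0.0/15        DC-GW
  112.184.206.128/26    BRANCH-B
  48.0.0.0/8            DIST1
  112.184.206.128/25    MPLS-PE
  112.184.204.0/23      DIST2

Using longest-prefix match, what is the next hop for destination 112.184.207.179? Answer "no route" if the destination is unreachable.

ISP-GW

Routes whose prefix contains 112.184.207.179:
  112.176.0.0/12 (112.176.0.0 - 112.191.255.255) -> BRANCH-A
  112.184.0.0/13 (112.184.0.0 - 112.191.255.255) -> CORE-SW2
  112.184.200.0/21 (112.184.200.0 - 112.184.207.255) -> ISP-GW
More-specific entries that do NOT match:
  112.184.207.240/29 (112.184.207.240 - 112.184.207.247) does not contain 112.184.207.179
  112.184.203.128/26 (112.184.203.128 - 112.184.203.191) does not contain 112.184.207.179
  112.184.206.128/26 (112.184.206.128 - 112.184.206.191) does not contain 112.184.207.179
  112.184.206.128/25 (112.184.206.128 - 112.184.206.255) does not contain 112.184.207.179
  112.184.203.0/24 (112.184.203.0 - 112.184.203.255) does not contain 112.184.207.179
  112.184.239.0/24 (112.184.239.0 - 112.184.239.255) does not contain 112.184.207.179
  112.184.204.0/23 (112.184.204.0 - 112.184.205.255) does not contain 112.184.207.179
Longest matching prefix is /21 -> next hop ISP-GW.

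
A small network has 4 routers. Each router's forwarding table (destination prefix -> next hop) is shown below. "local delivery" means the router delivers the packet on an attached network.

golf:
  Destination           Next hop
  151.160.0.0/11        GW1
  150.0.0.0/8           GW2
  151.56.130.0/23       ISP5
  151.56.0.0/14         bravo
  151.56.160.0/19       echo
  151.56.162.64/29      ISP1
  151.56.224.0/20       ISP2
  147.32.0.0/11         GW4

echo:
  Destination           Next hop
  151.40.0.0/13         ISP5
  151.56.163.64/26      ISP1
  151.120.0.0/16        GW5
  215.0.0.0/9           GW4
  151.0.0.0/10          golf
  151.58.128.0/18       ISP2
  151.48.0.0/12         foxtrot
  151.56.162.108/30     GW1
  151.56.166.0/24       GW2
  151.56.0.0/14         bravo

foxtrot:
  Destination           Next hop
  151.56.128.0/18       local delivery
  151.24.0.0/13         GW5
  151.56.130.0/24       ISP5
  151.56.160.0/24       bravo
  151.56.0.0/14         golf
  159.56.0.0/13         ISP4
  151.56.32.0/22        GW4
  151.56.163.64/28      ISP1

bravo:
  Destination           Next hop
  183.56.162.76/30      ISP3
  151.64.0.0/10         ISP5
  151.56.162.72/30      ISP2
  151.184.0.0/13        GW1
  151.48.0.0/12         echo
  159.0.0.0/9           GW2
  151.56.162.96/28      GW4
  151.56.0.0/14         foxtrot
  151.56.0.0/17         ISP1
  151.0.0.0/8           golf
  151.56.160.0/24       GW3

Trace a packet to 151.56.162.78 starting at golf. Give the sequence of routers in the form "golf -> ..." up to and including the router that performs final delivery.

golf -> echo -> bravo -> foxtrot

At golf: longest match for 151.56.162.78 is 151.56.160.0/19 -> echo
At echo: longest match for 151.56.162.78 is 151.56.0.0/14 -> bravo
At bravo: longest match for 151.56.162.78 is 151.56.0.0/14 -> foxtrot
At foxtrot: longest match for 151.56.162.78 is 151.56.128.0/18 -> local delivery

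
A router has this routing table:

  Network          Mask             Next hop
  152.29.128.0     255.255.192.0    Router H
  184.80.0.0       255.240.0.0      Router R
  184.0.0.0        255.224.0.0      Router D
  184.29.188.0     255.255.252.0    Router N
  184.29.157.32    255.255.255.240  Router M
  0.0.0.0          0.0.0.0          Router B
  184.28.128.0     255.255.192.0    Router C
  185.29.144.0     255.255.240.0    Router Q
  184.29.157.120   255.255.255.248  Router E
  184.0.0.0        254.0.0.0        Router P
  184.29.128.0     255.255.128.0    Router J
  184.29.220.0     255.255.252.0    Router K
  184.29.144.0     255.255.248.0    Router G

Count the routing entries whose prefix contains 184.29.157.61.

Prefixes containing 184.29.157.61:
  0.0.0.0/0 (default, matches everything)
  184.0.0.0/7 (184.0.0.0 - 185.255.255.255)
  184.0.0.0/11 (184.0.0.0 - 184.31.255.255)
  184.29.128.0/17 (184.29.128.0 - 184.29.255.255)
Total matching entries: 4.

4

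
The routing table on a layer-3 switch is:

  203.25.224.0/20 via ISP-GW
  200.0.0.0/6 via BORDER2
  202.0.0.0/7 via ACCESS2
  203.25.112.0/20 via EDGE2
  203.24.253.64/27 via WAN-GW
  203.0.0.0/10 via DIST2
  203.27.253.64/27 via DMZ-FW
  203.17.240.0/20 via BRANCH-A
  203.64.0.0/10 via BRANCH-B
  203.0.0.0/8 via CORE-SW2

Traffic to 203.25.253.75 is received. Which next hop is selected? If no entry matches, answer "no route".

Routes whose prefix contains 203.25.253.75:
  200.0.0.0/6 (200.0.0.0 - 203.255.255.255) -> BORDER2
  202.0.0.0/7 (202.0.0.0 - 203.255.255.255) -> ACCESS2
  203.0.0.0/8 (203.0.0.0 - 203.255.255.255) -> CORE-SW2
  203.0.0.0/10 (203.0.0.0 - 203.63.255.255) -> DIST2
More-specific entries that do NOT match:
  203.24.253.64/27 (203.24.253.64 - 203.24.253.95) does not contain 203.25.253.75
  203.27.253.64/27 (203.27.253.64 - 203.27.253.95) does not contain 203.25.253.75
  203.25.224.0/20 (203.25.224.0 - 203.25.239.255) does not contain 203.25.253.75
  203.25.112.0/20 (203.25.112.0 - 203.25.127.255) does not contain 203.25.253.75
  203.17.240.0/20 (203.17.240.0 - 203.17.255.255) does not contain 203.25.253.75
Longest matching prefix is /10 -> next hop DIST2.

DIST2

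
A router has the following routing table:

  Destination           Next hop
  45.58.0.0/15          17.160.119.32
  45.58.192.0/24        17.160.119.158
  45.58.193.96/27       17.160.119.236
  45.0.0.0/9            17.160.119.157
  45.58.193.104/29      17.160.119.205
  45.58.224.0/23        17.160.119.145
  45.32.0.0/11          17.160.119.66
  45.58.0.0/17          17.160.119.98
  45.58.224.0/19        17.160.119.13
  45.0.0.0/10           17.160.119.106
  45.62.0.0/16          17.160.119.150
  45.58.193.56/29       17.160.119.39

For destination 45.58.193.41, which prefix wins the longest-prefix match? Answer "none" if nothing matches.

45.58.0.0/15

Entries matching 45.58.193.41:
  45.0.0.0/9 (45.0.0.0 - 45.127.255.255)
  45.0.0.0/10 (45.0.0.0 - 45.63.255.255)
  45.32.0.0/11 (45.32.0.0 - 45.63.255.255)
  45.58.0.0/15 (45.58.0.0 - 45.59.255.255)
Most specific is 45.58.0.0/15.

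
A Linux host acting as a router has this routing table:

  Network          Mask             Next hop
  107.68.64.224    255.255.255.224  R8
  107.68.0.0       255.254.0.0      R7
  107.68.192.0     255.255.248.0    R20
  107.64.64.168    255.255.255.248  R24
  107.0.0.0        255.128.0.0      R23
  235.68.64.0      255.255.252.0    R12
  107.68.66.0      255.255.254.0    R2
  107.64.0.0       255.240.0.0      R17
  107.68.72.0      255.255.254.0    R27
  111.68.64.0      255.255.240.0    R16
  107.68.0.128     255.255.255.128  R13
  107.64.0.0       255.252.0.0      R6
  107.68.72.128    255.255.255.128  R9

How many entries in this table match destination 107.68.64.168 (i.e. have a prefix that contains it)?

Prefixes containing 107.68.64.168:
  107.0.0.0/9 (107.0.0.0 - 107.127.255.255)
  107.64.0.0/12 (107.64.0.0 - 107.79.255.255)
  107.68.0.0/15 (107.68.0.0 - 107.69.255.255)
Total matching entries: 3.

3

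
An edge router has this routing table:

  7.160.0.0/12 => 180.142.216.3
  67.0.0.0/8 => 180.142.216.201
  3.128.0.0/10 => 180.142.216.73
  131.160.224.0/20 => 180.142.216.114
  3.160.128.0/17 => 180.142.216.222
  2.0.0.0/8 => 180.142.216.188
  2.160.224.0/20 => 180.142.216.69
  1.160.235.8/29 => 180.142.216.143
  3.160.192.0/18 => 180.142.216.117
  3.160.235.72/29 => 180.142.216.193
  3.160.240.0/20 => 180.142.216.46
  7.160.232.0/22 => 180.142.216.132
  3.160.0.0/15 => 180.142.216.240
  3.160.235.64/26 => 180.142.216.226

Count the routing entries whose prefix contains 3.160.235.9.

Prefixes containing 3.160.235.9:
  3.128.0.0/10 (3.128.0.0 - 3.191.255.255)
  3.160.0.0/15 (3.160.0.0 - 3.161.255.255)
  3.160.128.0/17 (3.160.128.0 - 3.160.255.255)
  3.160.192.0/18 (3.160.192.0 - 3.160.255.255)
Total matching entries: 4.

4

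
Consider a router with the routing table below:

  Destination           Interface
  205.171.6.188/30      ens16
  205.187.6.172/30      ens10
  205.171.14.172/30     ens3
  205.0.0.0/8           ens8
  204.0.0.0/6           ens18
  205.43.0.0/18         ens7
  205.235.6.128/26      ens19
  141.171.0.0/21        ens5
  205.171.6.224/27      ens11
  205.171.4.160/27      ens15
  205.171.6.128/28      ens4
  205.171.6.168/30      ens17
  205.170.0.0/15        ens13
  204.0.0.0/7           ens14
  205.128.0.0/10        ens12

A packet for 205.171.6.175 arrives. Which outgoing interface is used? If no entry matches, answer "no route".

Routes whose prefix contains 205.171.6.175:
  204.0.0.0/6 (204.0.0.0 - 207.255.255.255) -> ens18
  204.0.0.0/7 (204.0.0.0 - 205.255.255.255) -> ens14
  205.0.0.0/8 (205.0.0.0 - 205.255.255.255) -> ens8
  205.128.0.0/10 (205.128.0.0 - 205.191.255.255) -> ens12
  205.170.0.0/15 (205.170.0.0 - 205.171.255.255) -> ens13
More-specific entries that do NOT match:
  205.171.6.188/30 (205.171.6.188 - 205.171.6.191) does not contain 205.171.6.175
  205.187.6.172/30 (205.187.6.172 - 205.187.6.175) does not contain 205.171.6.175
  205.171.14.172/30 (205.171.14.172 - 205.171.14.175) does not contain 205.171.6.175
  205.171.6.168/30 (205.171.6.168 - 205.171.6.171) does not contain 205.171.6.175
  205.171.6.128/28 (205.171.6.128 - 205.171.6.143) does not contain 205.171.6.175
  205.171.6.224/27 (205.171.6.224 - 205.171.6.255) does not contain 205.171.6.175
  205.171.4.160/27 (205.171.4.160 - 205.171.4.191) does not contain 205.171.6.175
  205.235.6.128/26 (205.235.6.128 - 205.235.6.191) does not contain 205.171.6.175
  141.171.0.0/21 (141.171.0.0 - 141.171.7.255) does not contain 205.171.6.175
  205.43.0.0/18 (205.43.0.0 - 205.43.63.255) does not contain 205.171.6.175
Longest matching prefix is /15 -> interface ens13.

ens13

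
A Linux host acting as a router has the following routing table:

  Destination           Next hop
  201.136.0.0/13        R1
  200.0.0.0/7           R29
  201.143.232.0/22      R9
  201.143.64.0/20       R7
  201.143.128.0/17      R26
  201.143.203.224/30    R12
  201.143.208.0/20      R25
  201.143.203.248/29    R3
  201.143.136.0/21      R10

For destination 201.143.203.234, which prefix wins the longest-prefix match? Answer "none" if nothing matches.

Entries matching 201.143.203.234:
  200.0.0.0/7 (200.0.0.0 - 201.255.255.255)
  201.136.0.0/13 (201.136.0.0 - 201.143.255.255)
  201.143.128.0/17 (201.143.128.0 - 201.143.255.255)
Most specific is 201.143.128.0/17.

201.143.128.0/17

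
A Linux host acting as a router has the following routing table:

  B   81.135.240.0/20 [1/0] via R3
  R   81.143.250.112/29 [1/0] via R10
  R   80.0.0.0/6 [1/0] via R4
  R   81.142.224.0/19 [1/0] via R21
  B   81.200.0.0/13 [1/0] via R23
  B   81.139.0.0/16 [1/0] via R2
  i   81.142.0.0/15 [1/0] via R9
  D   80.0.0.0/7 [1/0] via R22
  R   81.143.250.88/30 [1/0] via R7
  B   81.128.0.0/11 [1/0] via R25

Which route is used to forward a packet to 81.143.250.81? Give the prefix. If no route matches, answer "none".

Entries matching 81.143.250.81:
  80.0.0.0/6 (80.0.0.0 - 83.255.255.255)
  80.0.0.0/7 (80.0.0.0 - 81.255.255.255)
  81.128.0.0/11 (81.128.0.0 - 81.159.255.255)
  81.142.0.0/15 (81.142.0.0 - 81.143.255.255)
Most specific is 81.142.0.0/15.

81.142.0.0/15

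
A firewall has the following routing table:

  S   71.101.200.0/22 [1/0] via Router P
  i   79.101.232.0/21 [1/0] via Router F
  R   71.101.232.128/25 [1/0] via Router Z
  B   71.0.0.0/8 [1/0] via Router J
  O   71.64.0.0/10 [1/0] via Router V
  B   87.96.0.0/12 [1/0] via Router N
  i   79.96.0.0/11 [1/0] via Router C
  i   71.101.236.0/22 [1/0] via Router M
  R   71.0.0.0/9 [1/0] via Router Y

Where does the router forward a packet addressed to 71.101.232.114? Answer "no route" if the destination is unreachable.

Router V

Routes whose prefix contains 71.101.232.114:
  71.0.0.0/8 (71.0.0.0 - 71.255.255.255) -> Router J
  71.0.0.0/9 (71.0.0.0 - 71.127.255.255) -> Router Y
  71.64.0.0/10 (71.64.0.0 - 71.127.255.255) -> Router V
More-specific entries that do NOT match:
  71.101.232.128/25 (71.101.232.128 - 71.101.232.255) does not contain 71.101.232.114
  71.101.200.0/22 (71.101.200.0 - 71.101.203.255) does not contain 71.101.232.114
  71.101.236.0/22 (71.101.236.0 - 71.101.239.255) does not contain 71.101.232.114
  79.101.232.0/21 (79.101.232.0 - 79.101.239.255) does not contain 71.101.232.114
  87.96.0.0/12 (87.96.0.0 - 87.111.255.255) does not contain 71.101.232.114
  79.96.0.0/11 (79.96.0.0 - 79.127.255.255) does not contain 71.101.232.114
Longest matching prefix is /10 -> next hop Router V.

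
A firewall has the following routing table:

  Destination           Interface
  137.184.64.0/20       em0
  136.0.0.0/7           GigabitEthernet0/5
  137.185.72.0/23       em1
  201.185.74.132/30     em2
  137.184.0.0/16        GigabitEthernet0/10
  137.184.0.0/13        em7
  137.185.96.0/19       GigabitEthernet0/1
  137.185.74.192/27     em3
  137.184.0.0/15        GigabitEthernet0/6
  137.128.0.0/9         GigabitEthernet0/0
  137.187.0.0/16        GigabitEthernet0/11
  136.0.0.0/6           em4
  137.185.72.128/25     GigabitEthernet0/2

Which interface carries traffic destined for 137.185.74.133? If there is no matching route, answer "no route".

Routes whose prefix contains 137.185.74.133:
  136.0.0.0/6 (136.0.0.0 - 139.255.255.255) -> em4
  136.0.0.0/7 (136.0.0.0 - 137.255.255.255) -> GigabitEthernet0/5
  137.128.0.0/9 (137.128.0.0 - 137.255.255.255) -> GigabitEthernet0/0
  137.184.0.0/13 (137.184.0.0 - 137.191.255.255) -> em7
  137.184.0.0/15 (137.184.0.0 - 137.185.255.255) -> GigabitEthernet0/6
More-specific entries that do NOT match:
  201.185.74.132/30 (201.185.74.132 - 201.185.74.135) does not contain 137.185.74.133
  137.185.74.192/27 (137.185.74.192 - 137.185.74.223) does not contain 137.185.74.133
  137.185.72.128/25 (137.185.72.128 - 137.185.72.255) does not contain 137.185.74.133
  137.185.72.0/23 (137.185.72.0 - 137.185.73.255) does not contain 137.185.74.133
  137.184.64.0/20 (137.184.64.0 - 137.184.79.255) does not contain 137.185.74.133
  137.185.96.0/19 (137.185.96.0 - 137.185.127.255) does not contain 137.185.74.133
  137.184.0.0/16 (137.184.0.0 - 137.184.255.255) does not contain 137.185.74.133
  137.187.0.0/16 (137.187.0.0 - 137.187.255.255) does not contain 137.185.74.133
Longest matching prefix is /15 -> interface GigabitEthernet0/6.

GigabitEthernet0/6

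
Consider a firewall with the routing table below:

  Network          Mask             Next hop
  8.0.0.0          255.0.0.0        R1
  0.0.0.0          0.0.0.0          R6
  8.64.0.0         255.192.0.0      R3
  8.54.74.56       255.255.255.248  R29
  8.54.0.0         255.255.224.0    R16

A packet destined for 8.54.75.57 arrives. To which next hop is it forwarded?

R1

Routes whose prefix contains 8.54.75.57:
  0.0.0.0/0 (default, matches everything) -> R6
  8.0.0.0/8 (8.0.0.0 - 8.255.255.255) -> R1
More-specific entries that do NOT match:
  8.54.74.56/29 (8.54.74.56 - 8.54.74.63) does not contain 8.54.75.57
  8.54.0.0/19 (8.54.0.0 - 8.54.31.255) does not contain 8.54.75.57
  8.64.0.0/10 (8.64.0.0 - 8.127.255.255) does not contain 8.54.75.57
Longest matching prefix is /8 -> next hop R1.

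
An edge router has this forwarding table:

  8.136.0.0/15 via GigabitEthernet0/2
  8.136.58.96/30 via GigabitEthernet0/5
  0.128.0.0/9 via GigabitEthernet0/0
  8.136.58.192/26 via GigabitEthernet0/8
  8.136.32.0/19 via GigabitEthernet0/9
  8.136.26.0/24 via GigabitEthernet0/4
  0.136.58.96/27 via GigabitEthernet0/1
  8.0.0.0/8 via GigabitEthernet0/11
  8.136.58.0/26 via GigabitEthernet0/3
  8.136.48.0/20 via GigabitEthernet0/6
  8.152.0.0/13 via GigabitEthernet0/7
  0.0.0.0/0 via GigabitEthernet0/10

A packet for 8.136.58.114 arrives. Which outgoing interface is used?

Routes whose prefix contains 8.136.58.114:
  0.0.0.0/0 (default, matches everything) -> GigabitEthernet0/10
  8.0.0.0/8 (8.0.0.0 - 8.255.255.255) -> GigabitEthernet0/11
  8.136.0.0/15 (8.136.0.0 - 8.137.255.255) -> GigabitEthernet0/2
  8.136.32.0/19 (8.136.32.0 - 8.136.63.255) -> GigabitEthernet0/9
  8.136.48.0/20 (8.136.48.0 - 8.136.63.255) -> GigabitEthernet0/6
More-specific entries that do NOT match:
  8.136.58.96/30 (8.136.58.96 - 8.136.58.99) does not contain 8.136.58.114
  0.136.58.96/27 (0.136.58.96 - 0.136.58.127) does not contain 8.136.58.114
  8.136.58.192/26 (8.136.58.192 - 8.136.58.255) does not contain 8.136.58.114
  8.136.58.0/26 (8.136.58.0 - 8.136.58.63) does not contain 8.136.58.114
  8.136.26.0/24 (8.136.26.0 - 8.136.26.255) does not contain 8.136.58.114
Longest matching prefix is /20 -> interface GigabitEthernet0/6.

GigabitEthernet0/6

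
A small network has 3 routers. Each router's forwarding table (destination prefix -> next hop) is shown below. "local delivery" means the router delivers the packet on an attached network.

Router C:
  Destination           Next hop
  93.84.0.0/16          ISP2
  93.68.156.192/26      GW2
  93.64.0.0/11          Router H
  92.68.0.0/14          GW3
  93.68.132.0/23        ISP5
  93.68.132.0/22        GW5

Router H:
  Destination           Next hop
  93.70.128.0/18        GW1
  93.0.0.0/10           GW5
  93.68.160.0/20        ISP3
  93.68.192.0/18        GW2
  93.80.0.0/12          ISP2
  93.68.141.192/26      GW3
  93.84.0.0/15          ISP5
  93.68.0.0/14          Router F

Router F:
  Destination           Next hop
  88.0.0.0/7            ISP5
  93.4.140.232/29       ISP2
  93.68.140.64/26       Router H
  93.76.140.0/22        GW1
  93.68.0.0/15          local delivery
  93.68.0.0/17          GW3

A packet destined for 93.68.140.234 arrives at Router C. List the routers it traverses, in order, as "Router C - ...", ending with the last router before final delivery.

Router C - Router H - Router F

At Router C: longest match for 93.68.140.234 is 93.64.0.0/11 -> Router H
At Router H: longest match for 93.68.140.234 is 93.68.0.0/14 -> Router F
At Router F: longest match for 93.68.140.234 is 93.68.0.0/15 -> local delivery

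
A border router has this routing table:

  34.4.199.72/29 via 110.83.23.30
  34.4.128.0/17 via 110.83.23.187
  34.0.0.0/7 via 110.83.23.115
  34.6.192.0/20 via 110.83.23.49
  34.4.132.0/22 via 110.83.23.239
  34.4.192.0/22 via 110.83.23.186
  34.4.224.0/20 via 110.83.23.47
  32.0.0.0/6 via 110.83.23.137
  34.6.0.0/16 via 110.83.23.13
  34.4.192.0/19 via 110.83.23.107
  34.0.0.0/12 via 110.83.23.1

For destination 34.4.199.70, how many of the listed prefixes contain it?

Prefixes containing 34.4.199.70:
  32.0.0.0/6 (32.0.0.0 - 35.255.255.255)
  34.0.0.0/7 (34.0.0.0 - 35.255.255.255)
  34.0.0.0/12 (34.0.0.0 - 34.15.255.255)
  34.4.128.0/17 (34.4.128.0 - 34.4.255.255)
  34.4.192.0/19 (34.4.192.0 - 34.4.223.255)
Total matching entries: 5.

5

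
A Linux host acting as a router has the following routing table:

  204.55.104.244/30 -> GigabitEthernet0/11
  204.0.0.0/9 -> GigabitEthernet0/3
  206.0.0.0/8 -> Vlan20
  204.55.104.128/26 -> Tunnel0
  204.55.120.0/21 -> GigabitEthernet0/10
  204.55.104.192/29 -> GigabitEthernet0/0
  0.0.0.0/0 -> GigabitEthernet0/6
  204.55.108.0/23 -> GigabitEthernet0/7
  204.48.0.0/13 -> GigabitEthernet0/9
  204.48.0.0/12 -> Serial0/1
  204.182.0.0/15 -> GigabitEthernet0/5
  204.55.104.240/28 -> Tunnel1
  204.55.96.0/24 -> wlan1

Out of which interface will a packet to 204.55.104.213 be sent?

GigabitEthernet0/9

Routes whose prefix contains 204.55.104.213:
  0.0.0.0/0 (default, matches everything) -> GigabitEthernet0/6
  204.0.0.0/9 (204.0.0.0 - 204.127.255.255) -> GigabitEthernet0/3
  204.48.0.0/12 (204.48.0.0 - 204.63.255.255) -> Serial0/1
  204.48.0.0/13 (204.48.0.0 - 204.55.255.255) -> GigabitEthernet0/9
More-specific entries that do NOT match:
  204.55.104.244/30 (204.55.104.244 - 204.55.104.247) does not contain 204.55.104.213
  204.55.104.192/29 (204.55.104.192 - 204.55.104.199) does not contain 204.55.104.213
  204.55.104.240/28 (204.55.104.240 - 204.55.104.255) does not contain 204.55.104.213
  204.55.104.128/26 (204.55.104.128 - 204.55.104.191) does not contain 204.55.104.213
  204.55.96.0/24 (204.55.96.0 - 204.55.96.255) does not contain 204.55.104.213
  204.55.108.0/23 (204.55.108.0 - 204.55.109.255) does not contain 204.55.104.213
  204.55.120.0/21 (204.55.120.0 - 204.55.127.255) does not contain 204.55.104.213
  204.182.0.0/15 (204.182.0.0 - 204.183.255.255) does not contain 204.55.104.213
Longest matching prefix is /13 -> interface GigabitEthernet0/9.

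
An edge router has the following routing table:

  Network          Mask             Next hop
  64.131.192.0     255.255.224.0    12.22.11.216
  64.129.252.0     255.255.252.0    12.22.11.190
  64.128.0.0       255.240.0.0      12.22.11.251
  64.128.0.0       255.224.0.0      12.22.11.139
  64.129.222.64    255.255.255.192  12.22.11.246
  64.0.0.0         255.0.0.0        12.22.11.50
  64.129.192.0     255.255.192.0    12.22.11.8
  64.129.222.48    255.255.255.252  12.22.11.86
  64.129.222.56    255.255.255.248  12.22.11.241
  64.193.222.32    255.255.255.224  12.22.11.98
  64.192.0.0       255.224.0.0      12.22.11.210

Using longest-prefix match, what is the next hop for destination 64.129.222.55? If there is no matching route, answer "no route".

Routes whose prefix contains 64.129.222.55:
  64.0.0.0/8 (64.0.0.0 - 64.255.255.255) -> 12.22.11.50
  64.128.0.0/11 (64.128.0.0 - 64.159.255.255) -> 12.22.11.139
  64.128.0.0/12 (64.128.0.0 - 64.143.255.255) -> 12.22.11.251
  64.129.192.0/18 (64.129.192.0 - 64.129.255.255) -> 12.22.11.8
More-specific entries that do NOT match:
  64.129.222.48/30 (64.129.222.48 - 64.129.222.51) does not contain 64.129.222.55
  64.129.222.56/29 (64.129.222.56 - 64.129.222.63) does not contain 64.129.222.55
  64.193.222.32/27 (64.193.222.32 - 64.193.222.63) does not contain 64.129.222.55
  64.129.222.64/26 (64.129.222.64 - 64.129.222.127) does not contain 64.129.222.55
  64.129.252.0/22 (64.129.252.0 - 64.129.255.255) does not contain 64.129.222.55
  64.131.192.0/19 (64.131.192.0 - 64.131.223.255) does not contain 64.129.222.55
Longest matching prefix is /18 -> next hop 12.22.11.8.

12.22.11.8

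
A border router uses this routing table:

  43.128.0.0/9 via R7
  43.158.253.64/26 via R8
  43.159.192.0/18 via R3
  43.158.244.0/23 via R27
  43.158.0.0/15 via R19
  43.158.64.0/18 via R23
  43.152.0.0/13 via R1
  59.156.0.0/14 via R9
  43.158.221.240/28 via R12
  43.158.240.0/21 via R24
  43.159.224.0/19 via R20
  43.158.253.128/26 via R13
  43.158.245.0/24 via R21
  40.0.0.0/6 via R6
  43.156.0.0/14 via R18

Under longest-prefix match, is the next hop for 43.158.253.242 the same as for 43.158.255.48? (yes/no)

yes

43.158.253.242: longest match 43.158.0.0/15 -> R19
43.158.255.48: longest match 43.158.0.0/15 -> R19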